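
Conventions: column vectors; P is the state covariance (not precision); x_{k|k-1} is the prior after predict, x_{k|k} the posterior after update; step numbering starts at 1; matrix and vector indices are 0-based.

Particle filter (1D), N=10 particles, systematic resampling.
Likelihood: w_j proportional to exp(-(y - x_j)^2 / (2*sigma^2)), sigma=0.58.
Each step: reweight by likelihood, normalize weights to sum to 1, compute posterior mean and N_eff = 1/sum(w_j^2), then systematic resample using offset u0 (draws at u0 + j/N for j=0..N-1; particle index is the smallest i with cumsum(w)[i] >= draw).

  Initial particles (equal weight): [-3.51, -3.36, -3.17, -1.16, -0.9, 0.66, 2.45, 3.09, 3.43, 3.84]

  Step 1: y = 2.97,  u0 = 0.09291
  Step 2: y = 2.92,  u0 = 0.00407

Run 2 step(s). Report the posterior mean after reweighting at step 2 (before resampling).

post_mean = 3.0854

step 1: w=[0.0000, 0.0000, 0.0000, 0.0000, 0.0000, 0.0001, 0.2475, 0.3621, 0.2701, 0.1201]  mean=3.1132  Neff=3.5741  idx=[6, 6, 7, 7, 7, 7, 8, 8, 9, 9]
step 2: w=[0.1000, 0.1000, 0.1331, 0.1331, 0.1331, 0.1331, 0.0944, 0.0944, 0.0395, 0.0395]  mean=3.0854  Neff=8.9476  idx=[0, 1, 2, 2, 3, 4, 5, 5, 6, 7]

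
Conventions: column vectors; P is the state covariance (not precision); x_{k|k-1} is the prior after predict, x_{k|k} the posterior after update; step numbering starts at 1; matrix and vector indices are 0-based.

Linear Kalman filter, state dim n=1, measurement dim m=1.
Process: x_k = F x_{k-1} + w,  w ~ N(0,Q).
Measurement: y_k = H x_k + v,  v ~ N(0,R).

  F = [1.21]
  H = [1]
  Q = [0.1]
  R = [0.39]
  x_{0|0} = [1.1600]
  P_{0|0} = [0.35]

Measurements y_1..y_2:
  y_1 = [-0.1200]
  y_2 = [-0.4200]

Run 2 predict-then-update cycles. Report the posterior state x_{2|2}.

step 1: x^-=[1.4036]  P^-=[0.6124]  S=[1.0024]  K=[0.6109]  nu=[-1.5236]  x^+=[0.4728]  P^+=[0.2383]
step 2: x^-=[0.5720]  P^-=[0.4489]  S=[0.8389]  K=[0.5351]  nu=[-0.9920]  x^+=[0.0412]  P^+=[0.2087]

x_post = [0.0412]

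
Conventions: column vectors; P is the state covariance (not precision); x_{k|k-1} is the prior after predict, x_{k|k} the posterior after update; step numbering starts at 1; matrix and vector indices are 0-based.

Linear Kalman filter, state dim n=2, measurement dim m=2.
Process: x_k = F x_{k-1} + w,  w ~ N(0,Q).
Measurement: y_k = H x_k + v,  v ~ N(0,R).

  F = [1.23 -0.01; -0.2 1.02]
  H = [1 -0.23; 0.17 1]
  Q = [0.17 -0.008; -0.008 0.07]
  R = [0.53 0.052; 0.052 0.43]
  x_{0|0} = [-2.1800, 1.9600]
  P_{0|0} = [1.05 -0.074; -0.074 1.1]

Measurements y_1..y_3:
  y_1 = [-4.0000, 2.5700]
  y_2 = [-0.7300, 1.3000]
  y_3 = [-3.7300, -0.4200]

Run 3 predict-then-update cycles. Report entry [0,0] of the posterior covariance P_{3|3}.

P_post[0,0] = 0.2833

step 1: x^-=[-2.7010, 2.4352]  P^-=[1.7605 -0.3705; -0.3705 1.2866]  S=[2.5290 -0.3007; -0.3007 1.6415]  K=[0.7408 0.0923; -0.1788 0.7127]  nu=[-0.7389, 0.5940]  x^+=[-3.1936, 2.9906]  P^+=[0.3998 0.0102; 0.0102 0.2954]
step 2: x^-=[-3.9580, 3.6891]  P^-=[0.7746 -0.0965; -0.0965 0.3892]  S=[1.3696 0.0015; 0.0015 0.8087]  K=[0.5817 0.0425; -0.1363 0.4612]  nu=[4.0765, -1.7163]  x^+=[-1.6594, 2.3421]  P^+=[0.3096 -0.0041; -0.0041 0.1919]
step 3: x^-=[-2.0645, 2.7208]  P^-=[0.6385 -0.0913; -0.0913 0.2837]  S=[1.2255 0.0076; 0.0076 0.7011]  K=[0.5380 0.0188; -0.1301 0.3839]  nu=[-1.0397, -2.7898]  x^+=[-2.6764, 1.7850]  P^+=[0.2833 -0.0121; -0.0121 0.1604]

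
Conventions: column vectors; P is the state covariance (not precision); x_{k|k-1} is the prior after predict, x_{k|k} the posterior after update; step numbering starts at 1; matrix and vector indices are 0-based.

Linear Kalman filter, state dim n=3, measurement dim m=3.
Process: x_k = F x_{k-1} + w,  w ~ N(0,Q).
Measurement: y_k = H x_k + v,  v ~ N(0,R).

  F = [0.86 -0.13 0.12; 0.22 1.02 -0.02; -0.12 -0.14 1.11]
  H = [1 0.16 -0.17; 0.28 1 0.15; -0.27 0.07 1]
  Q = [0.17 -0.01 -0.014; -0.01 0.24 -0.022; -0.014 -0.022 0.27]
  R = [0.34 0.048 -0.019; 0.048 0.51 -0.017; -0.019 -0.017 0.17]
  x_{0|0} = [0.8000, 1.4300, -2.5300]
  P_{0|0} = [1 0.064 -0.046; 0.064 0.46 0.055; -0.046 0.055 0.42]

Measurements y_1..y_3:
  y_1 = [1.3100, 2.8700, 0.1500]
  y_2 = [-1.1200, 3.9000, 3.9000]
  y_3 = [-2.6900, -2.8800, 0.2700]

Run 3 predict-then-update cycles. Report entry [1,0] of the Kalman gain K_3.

step 1: x^-=[0.1985, 1.6852, -3.1045]  P^-=[0.8979 0.1780 -0.1117; 0.1780 0.7940 -0.0821; -0.1117 -0.0821 0.8082]  S=[1.3810 0.5923 -0.5142; 0.5923 1.4582 -0.0624; -0.5142 -0.0624 1.0896]  K=[0.6866 0.0045 0.0107; -0.0395 0.5840 -0.0537; 0.1186 -0.0077 0.8196]  nu=[0.3141, 1.5949, 3.1901]  x^+=[0.4554, 2.4330, -0.4649]  P^+=[0.2506 -0.0440 0.0594; -0.0440 0.3170 -0.0524; 0.0594 -0.0524 0.1569]
step 2: x^-=[0.0196, 2.5911, -0.9113]  P^-=[0.3867 -0.0483 0.0557; -0.0483 0.5639 -0.1154; 0.0557 -0.1154 0.4721]  S=[0.7266 0.2065 -0.1574; 0.2065 1.0578 -0.0271; -0.1574 -0.0271 0.6287]  K=[0.5296 -0.0376 0.0482; -0.0839 0.5178 -0.0987; 0.1098 -0.0299 0.7404]  nu=[-1.7091, 1.4401, 4.6352]  x^+=[-0.7162, 3.0225, 2.2902]  P^+=[0.1961 -0.0578 0.0558; -0.0578 0.2869 -0.0597; 0.0558 -0.0597 0.1435]
step 3: x^-=[-0.7341, 2.8796, 2.2049]  P^-=[0.3482 -0.0673 0.0582; -0.0673 0.5240 -0.1165; 0.0582 -0.1165 0.4570]  S=[0.6799 0.1703 -0.1430; 0.1703 1.0038 -0.0250; -0.1430 -0.0250 0.6098]  K=[0.5037 -0.0454 0.0498; -0.0932 0.4991 -0.1024; 0.1062 -0.0312 0.7340]  nu=[-2.0418, -5.8848, -2.3347]  x^+=[-1.6114, 0.3721, 0.4584]  P^+=[0.1870 -0.0604 0.0544; -0.0604 0.2777 -0.0599; 0.0544 -0.0599 0.1422]

K[1,0] = -0.0932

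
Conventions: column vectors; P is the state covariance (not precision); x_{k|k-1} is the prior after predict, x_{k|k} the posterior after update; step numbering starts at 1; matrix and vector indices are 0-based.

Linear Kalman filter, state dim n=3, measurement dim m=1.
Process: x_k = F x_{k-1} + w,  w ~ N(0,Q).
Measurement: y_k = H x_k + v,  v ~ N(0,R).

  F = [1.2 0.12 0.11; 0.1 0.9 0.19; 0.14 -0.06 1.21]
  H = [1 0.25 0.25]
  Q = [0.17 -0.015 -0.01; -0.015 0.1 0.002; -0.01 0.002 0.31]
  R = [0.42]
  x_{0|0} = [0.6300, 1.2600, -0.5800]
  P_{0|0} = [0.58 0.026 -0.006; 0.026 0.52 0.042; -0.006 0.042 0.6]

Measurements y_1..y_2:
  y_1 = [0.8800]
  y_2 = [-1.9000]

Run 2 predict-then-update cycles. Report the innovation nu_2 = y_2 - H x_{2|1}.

innov = [-2.9415]

step 1: x^-=[0.8434, 1.0868, -0.6892]  P^-=[1.0270 0.1554 0.1591; 0.1554 0.5675 0.1675; 0.1591 0.1675 1.1931]  S=[1.7352]  K=[0.6372; 0.1954; 0.2877]  nu=[-0.0628]  x^+=[0.8034, 1.0745, -0.7073]  P^+=[0.3225 -0.0607 -0.1590; -0.0607 0.5012 0.0699; -0.1590 0.0699 1.0495]
step 2: x^-=[1.0152, 0.9130, -0.8078]  P^-=[0.5967 0.0040 -0.0400; 0.0040 0.5540 0.2653; -0.0400 0.2653 1.7917]  S=[1.1785]  K=[0.4987; 0.1772; 0.4024]  nu=[-2.9415]  x^+=[-0.4518, 0.3918, -1.9915]  P^+=[0.3036 -0.1001 -0.2765; -0.1001 0.5170 0.1813; -0.2765 0.1813 1.6008]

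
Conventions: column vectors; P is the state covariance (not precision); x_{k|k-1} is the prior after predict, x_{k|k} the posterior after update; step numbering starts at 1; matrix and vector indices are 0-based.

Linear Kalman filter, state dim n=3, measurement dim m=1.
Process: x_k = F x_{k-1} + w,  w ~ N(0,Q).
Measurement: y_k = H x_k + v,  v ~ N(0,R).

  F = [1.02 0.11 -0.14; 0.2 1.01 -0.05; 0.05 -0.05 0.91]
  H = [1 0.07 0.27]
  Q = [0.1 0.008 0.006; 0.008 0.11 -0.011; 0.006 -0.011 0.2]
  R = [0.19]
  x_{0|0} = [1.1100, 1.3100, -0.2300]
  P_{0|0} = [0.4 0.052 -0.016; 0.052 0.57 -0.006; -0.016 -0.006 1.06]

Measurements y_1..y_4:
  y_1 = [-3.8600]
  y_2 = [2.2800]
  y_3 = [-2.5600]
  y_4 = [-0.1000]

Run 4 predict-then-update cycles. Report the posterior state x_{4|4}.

x_post = [-0.2022, 0.4387, -1.1298]

step 1: x^-=[1.3085, 1.5566, -0.2193]  P^-=[0.5603 0.2172 -0.1295; 0.2172 0.7320 -0.0903; -0.1295 -0.0903 1.0790]  S=[0.7896]  K=[0.6845; 0.3091; 0.1969]  nu=[-5.2183]  x^+=[-2.2636, -0.0565, -1.2470]  P^+=[0.1903 0.0501 -0.2360; 0.0501 0.6566 -0.1384; -0.2360 -0.1384 1.0484]
step 2: x^-=[-2.1405, -0.4474, -1.2451]  P^-=[0.4094 0.2188 -0.3560; 0.2188 0.8290 -0.2578; -0.3560 -0.2578 1.0612]  S=[0.5094]  K=[0.6449; 0.4068; -0.1717]  nu=[4.7880]  x^+=[0.9474, 1.5003, -2.0673]  P^+=[0.1975 0.0852 -0.2995; 0.0852 0.7447 -0.2222; -0.2995 -0.2222 1.0462]
step 3: x^-=[1.4208, 1.8082, -1.9089]  P^-=[0.4464 0.2843 -0.4249; 0.2843 0.9430 -0.3494; -0.4249 -0.3494 1.0612]  S=[0.5156]  K=[0.6820; 0.4964; -0.3158]  nu=[-3.5920]  x^+=[-1.0289, 0.0250, -0.7744]  P^+=[0.2066 0.1097 -0.3139; 0.1097 0.8159 -0.2685; -0.3139 -0.2685 1.0098]
step 4: x^-=[-0.9383, -0.1418, -0.7574]  P^-=[0.4672 0.3275 -0.4395; 0.3275 1.0308 -0.3954; -0.4395 -0.3954 1.0341]  S=[0.5312]  K=[0.6993; 0.5514; -0.3538]  nu=[1.0528]  x^+=[-0.2022, 0.4387, -1.1298]  P^+=[0.2074 0.1227 -0.3080; 0.1227 0.8693 -0.2918; -0.3080 -0.2918 0.9676]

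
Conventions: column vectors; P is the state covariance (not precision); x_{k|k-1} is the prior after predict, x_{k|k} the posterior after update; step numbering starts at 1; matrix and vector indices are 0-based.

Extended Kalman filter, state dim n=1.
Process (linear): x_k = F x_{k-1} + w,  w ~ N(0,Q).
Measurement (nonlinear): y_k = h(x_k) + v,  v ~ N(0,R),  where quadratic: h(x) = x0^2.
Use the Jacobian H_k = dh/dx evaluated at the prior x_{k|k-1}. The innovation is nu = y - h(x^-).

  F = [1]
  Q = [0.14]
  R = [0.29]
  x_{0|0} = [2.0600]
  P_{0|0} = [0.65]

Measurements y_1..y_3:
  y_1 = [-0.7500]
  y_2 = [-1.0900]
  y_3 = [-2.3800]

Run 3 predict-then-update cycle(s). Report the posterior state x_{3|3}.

x_post = [-0.4182]

step 1: x^-=[2.0600]  P^-=[0.7900]  H_jac=[4.1200]  S=[13.6998]  K=[0.2376]  nu=[-4.9936]  x^+=[0.8736]  P^+=[0.0167]
step 2: x^-=[0.8736]  P^-=[0.1567]  H_jac=[1.7472]  S=[0.7684]  K=[0.3563]  nu=[-1.8532]  x^+=[0.2132]  P^+=[0.0591]
step 3: x^-=[0.2132]  P^-=[0.1991]  H_jac=[0.4265]  S=[0.3262]  K=[0.2603]  nu=[-2.4255]  x^+=[-0.4182]  P^+=[0.1770]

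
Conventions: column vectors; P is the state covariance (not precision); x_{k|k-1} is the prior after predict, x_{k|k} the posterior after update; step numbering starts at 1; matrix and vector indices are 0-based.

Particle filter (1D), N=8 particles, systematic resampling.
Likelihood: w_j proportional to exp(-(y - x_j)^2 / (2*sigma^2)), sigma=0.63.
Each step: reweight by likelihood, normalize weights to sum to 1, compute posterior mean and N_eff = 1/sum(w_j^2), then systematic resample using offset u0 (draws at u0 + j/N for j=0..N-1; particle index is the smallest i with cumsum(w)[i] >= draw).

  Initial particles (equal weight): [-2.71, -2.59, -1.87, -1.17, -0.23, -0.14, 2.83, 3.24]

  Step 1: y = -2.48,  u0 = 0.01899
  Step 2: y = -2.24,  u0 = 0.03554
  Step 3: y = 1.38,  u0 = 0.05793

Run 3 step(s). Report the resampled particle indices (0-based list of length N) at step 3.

resampled_idx = [6, 6, 6, 6, 7, 7, 7, 7]

step 1: w=[0.3512, 0.3697, 0.2349, 0.0432, 0.0006, 0.0004, 0.0000, 0.0000]  mean=-2.3992  Neff=3.1541  idx=[0, 0, 0, 1, 1, 1, 2, 2]
step 2: w=[0.1160, 0.1160, 0.1160, 0.1313, 0.1313, 0.1313, 0.1290, 0.1290]  mean=-2.4460  Neff=7.9749  idx=[0, 1, 2, 3, 4, 5, 6, 7]
step 3: w=[0.0002, 0.0002, 0.0002, 0.0007, 0.0007, 0.0007, 0.4986, 0.4986]  mean=-1.8721  Neff=2.0111  idx=[6, 6, 6, 6, 7, 7, 7, 7]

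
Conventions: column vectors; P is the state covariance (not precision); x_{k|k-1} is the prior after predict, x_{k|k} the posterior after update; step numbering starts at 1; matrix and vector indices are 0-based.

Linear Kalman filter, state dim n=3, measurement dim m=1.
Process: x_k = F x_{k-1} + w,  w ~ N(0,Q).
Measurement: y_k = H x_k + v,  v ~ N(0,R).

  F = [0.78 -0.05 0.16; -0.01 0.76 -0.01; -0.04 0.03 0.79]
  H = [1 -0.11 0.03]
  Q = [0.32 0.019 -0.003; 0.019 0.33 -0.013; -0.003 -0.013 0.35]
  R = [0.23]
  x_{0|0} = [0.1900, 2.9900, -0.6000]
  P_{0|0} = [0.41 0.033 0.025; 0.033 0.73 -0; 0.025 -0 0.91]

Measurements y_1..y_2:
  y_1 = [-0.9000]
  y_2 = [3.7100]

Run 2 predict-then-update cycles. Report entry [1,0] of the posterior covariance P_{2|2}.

P_post[1,0] = 0.0630

step 1: x^-=[-0.0973, 2.2765, -0.3919]  P^-=[0.5982 0.0059 0.1142; 0.0059 0.7513 -0.0046; 0.1142 -0.0046 0.9176]  S=[0.8437]  K=[0.7123; -0.0911; 0.1686]  nu=[-0.5405]  x^+=[-0.4823, 2.3257, -0.4830]  P^+=[0.1701 0.0607 0.0129; 0.0607 0.7443 0.0084; 0.0129 0.0084 0.8936]
step 2: x^-=[-0.5698, 1.7772, -0.2925]  P^-=[0.4466 0.0249 0.1126; 0.0249 0.7590 0.0000; 0.1126 0.0000 0.9081]  S=[0.6879]  K=[0.6502; -0.0852; 0.2033]  nu=[4.4841]  x^+=[2.3456, 1.3951, 0.6193]  P^+=[0.1558 0.0630 0.0217; 0.0630 0.7540 0.0120; 0.0217 0.0120 0.8796]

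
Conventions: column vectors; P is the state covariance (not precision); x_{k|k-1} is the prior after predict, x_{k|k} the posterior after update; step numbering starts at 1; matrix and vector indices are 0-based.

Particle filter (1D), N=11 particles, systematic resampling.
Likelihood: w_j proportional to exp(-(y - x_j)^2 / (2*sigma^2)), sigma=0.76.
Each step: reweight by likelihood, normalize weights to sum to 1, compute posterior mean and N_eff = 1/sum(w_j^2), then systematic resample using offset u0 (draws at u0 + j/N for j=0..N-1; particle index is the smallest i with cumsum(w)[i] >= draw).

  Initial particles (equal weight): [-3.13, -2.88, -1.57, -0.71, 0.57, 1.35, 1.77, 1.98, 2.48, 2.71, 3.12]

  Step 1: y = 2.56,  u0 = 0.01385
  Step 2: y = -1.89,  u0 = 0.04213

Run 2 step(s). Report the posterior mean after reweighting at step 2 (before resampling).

post_mean = 1.4206

step 1: w=[0.0000, 0.0000, 0.0000, 0.0000, 0.0074, 0.0643, 0.1330, 0.1706, 0.2270, 0.2238, 0.1740]  mean=2.3763  Neff=5.4692  idx=[5, 6, 6, 7, 8, 8, 8, 9, 9, 10, 10]
step 2: w=[0.8436, 0.0686, 0.0686, 0.0175, 0.0005, 0.0005, 0.0005, 0.0001, 0.0001, 0.0000, 0.0000]  mean=1.4206  Neff=1.3863  idx=[0, 0, 0, 0, 0, 0, 0, 0, 0, 1, 2]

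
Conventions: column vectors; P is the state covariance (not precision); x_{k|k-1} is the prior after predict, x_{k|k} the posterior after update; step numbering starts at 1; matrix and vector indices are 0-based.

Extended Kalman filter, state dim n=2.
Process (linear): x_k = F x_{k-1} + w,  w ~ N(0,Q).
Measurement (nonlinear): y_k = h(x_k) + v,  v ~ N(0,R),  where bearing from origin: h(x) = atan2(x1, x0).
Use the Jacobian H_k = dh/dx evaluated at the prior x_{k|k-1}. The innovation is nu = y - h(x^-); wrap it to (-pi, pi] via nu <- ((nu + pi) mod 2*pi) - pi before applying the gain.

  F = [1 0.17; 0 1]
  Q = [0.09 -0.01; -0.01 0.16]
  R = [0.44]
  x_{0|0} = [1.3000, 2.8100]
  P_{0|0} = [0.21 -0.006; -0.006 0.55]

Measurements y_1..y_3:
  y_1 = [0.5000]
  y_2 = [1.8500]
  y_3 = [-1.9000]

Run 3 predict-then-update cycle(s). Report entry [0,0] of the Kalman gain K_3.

K[0,0] = -0.1231

step 1: x^-=[1.7777, 2.8100]  P^-=[0.3139 0.0775; 0.0775 0.7100]  H_jac=[-0.2542 0.1608]  S=[0.4723]  K=[-0.1425; 0.2000]  nu=[-0.5067]  x^+=[1.8499, 2.7087]  P^+=[0.3043 0.0910; 0.0910 0.6911]
step 2: x^-=[2.3104, 2.7087]  P^-=[0.4452 0.1984; 0.1984 0.8511]  H_jac=[-0.2137 0.1823]  S=[0.4731]  K=[-0.1246; 0.2383]  nu=[0.9854]  x^+=[2.1876, 2.9434]  P^+=[0.4378 0.2125; 0.2125 0.8242]
step 3: x^-=[2.6880, 2.9434]  P^-=[0.6239 0.3426; 0.3426 0.9842]  H_jac=[-0.1852 0.1692]  S=[0.4681]  K=[-0.1231; 0.2201]  nu=[-2.7307]  x^+=[3.0241, 2.3424]  P^+=[0.6168 0.3553; 0.3553 0.9616]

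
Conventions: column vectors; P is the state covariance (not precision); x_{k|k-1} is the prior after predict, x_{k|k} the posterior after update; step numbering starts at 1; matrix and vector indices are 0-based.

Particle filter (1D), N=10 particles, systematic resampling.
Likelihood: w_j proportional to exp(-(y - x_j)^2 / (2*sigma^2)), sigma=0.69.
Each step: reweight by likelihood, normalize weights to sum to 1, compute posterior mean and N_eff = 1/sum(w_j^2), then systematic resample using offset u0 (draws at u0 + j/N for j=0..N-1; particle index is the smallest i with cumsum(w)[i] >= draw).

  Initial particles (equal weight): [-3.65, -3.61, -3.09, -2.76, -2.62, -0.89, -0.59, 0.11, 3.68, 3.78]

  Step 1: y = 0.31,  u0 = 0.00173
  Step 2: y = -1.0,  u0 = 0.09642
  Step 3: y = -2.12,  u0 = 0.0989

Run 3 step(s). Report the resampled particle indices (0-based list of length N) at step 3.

step 1: w=[0.0000, 0.0000, 0.0000, 0.0000, 0.0001, 0.1372, 0.2659, 0.5968, 0.0000, 0.0000]  mean=-0.2136  Neff=2.2436  idx=[5, 5, 6, 6, 6, 7, 7, 7, 7, 7]
step 2: w=[0.1685, 0.1685, 0.1430, 0.1430, 0.1430, 0.0468, 0.0468, 0.0468, 0.0468, 0.0468]  mean=-0.5273  Neff=7.7463  idx=[0, 1, 1, 2, 3, 3, 4, 5, 7, 9]
step 3: w=[0.2103, 0.2103, 0.2103, 0.0881, 0.0881, 0.0881, 0.0881, 0.0056, 0.0056, 0.0056]  mean=-0.7676  Neff=6.1050  idx=[0, 0, 1, 1, 2, 2, 3, 4, 6, 9]

resampled_idx = [0, 0, 1, 1, 2, 2, 3, 4, 6, 9]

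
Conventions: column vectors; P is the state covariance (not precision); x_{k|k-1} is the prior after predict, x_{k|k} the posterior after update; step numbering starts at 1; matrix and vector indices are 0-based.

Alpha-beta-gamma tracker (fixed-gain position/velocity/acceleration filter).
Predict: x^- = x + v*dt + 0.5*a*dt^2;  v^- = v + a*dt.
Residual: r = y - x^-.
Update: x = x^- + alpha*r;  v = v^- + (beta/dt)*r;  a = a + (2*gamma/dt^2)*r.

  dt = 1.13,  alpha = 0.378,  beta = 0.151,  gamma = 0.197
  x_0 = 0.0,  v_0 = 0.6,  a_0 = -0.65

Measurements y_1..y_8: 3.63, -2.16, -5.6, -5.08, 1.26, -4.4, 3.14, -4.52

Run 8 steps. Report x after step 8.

x_post = 1.0311

step 1: x_pred=0.2630  r=3.3670  x^+=1.5357  v^+=0.3154  a^+=0.3889
step 2: x_pred=2.1405  r=-4.3005  x^+=0.5149  v^+=0.1802  a^+=-0.9380
step 3: x_pred=0.1197  r=-5.7197  x^+=-2.0424  v^+=-1.6440  a^+=-2.7029
step 4: x_pred=-5.6258  r=0.5458  x^+=-5.4195  v^+=-4.6254  a^+=-2.5345
step 5: x_pred=-12.2643  r=13.5243  x^+=-7.1521  v^+=-5.6821  a^+=1.6386
step 6: x_pred=-12.5268  r=8.1268  x^+=-9.4548  v^+=-2.7446  a^+=4.1462
step 7: x_pred=-9.9091  r=13.0491  x^+=-4.9765  v^+=3.6843  a^+=8.1726
step 8: x_pred=4.4046  r=-8.9246  x^+=1.0311  v^+=11.7268  a^+=5.4188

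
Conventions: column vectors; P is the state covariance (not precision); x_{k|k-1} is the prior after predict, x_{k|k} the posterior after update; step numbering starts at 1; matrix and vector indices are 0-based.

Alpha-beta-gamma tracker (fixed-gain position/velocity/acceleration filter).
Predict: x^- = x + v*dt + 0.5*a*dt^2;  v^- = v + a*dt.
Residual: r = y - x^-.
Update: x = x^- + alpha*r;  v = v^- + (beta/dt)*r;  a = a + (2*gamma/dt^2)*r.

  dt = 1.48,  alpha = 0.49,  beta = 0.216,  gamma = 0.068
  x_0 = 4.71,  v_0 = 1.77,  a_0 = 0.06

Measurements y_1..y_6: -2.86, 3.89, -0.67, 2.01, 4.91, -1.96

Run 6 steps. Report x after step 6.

step 1: x_pred=7.3953  r=-10.2553  x^+=2.3702  v^+=0.3621  a^+=-0.5767
step 2: x_pred=2.2744  r=1.6156  x^+=3.0661  v^+=-0.2557  a^+=-0.4764
step 3: x_pred=2.1658  r=-2.8358  x^+=0.7763  v^+=-1.3747  a^+=-0.6525
step 4: x_pred=-1.9729  r=3.9829  x^+=-0.0213  v^+=-1.7591  a^+=-0.4052
step 5: x_pred=-3.0686  r=7.9786  x^+=0.8409  v^+=-1.1944  a^+=0.0902
step 6: x_pred=-0.8280  r=-1.1320  x^+=-1.3827  v^+=-1.2261  a^+=0.0199

x_post = -1.3827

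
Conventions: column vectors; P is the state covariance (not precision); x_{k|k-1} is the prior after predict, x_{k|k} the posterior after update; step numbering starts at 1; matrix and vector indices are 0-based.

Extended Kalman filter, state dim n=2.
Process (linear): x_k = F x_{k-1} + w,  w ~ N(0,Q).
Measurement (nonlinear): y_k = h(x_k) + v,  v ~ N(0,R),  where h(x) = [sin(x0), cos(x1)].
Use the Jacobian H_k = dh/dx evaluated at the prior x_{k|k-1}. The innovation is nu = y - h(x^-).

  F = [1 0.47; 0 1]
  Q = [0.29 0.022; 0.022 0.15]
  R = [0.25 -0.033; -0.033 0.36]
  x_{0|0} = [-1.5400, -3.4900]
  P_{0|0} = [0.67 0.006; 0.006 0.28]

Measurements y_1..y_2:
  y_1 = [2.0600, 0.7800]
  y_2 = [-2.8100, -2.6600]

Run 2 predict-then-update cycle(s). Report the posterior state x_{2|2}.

step 1: x^-=[-3.1803, -3.4900]  P^-=[1.0275 0.1596; 0.1596 0.4300]  H_jac=[-0.9993 0.0000; 0.0000 -0.3414]  S=[1.2760 0.0214; 0.0214 0.4101]  K=[-0.8031 -0.0909; -0.1191 -0.3517]  nu=[2.0213, 1.7199]  x^+=[-4.9600, -4.3356]  P^+=[0.1979 0.0182; 0.0182 0.3594]
step 2: x^-=[-6.9977, -4.3356]  P^-=[0.5844 0.2091; 0.2091 0.5094]  H_jac=[0.7554 0.0000; 0.0000 -0.9299]  S=[0.5835 -0.1799; -0.1799 0.8004]  K=[0.7325 -0.0783; 0.0948 -0.5704]  nu=[-2.1547, -2.2921]  x^+=[-8.3965, -3.2325]  P^+=[0.2458 0.0563; 0.0563 0.2242]

x_post = [-8.3965, -3.2325]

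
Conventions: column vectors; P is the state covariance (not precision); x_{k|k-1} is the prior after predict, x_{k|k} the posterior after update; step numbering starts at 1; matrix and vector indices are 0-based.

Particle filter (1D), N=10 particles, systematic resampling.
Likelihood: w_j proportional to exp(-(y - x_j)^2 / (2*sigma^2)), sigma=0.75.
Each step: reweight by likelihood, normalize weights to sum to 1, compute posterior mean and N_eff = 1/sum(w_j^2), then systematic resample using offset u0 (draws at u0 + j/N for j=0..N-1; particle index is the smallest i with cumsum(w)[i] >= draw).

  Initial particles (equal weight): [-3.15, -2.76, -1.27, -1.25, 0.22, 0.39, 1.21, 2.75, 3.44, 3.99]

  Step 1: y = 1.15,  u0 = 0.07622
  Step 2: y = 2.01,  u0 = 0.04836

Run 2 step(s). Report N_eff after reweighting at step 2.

N_eff = 6.3718

step 1: w=[0.0000, 0.0000, 0.0025, 0.0027, 0.2123, 0.2741, 0.4566, 0.0471, 0.0043, 0.0004]  mean=0.8452  Neff=3.0218  idx=[4, 4, 5, 5, 5, 6, 6, 6, 6, 7]
step 2: w=[0.0176, 0.0176, 0.0295, 0.0295, 0.0295, 0.1723, 0.1723, 0.1723, 0.1723, 0.1870]  mean=1.3905  Neff=6.3718  idx=[2, 5, 5, 6, 6, 7, 8, 8, 9, 9]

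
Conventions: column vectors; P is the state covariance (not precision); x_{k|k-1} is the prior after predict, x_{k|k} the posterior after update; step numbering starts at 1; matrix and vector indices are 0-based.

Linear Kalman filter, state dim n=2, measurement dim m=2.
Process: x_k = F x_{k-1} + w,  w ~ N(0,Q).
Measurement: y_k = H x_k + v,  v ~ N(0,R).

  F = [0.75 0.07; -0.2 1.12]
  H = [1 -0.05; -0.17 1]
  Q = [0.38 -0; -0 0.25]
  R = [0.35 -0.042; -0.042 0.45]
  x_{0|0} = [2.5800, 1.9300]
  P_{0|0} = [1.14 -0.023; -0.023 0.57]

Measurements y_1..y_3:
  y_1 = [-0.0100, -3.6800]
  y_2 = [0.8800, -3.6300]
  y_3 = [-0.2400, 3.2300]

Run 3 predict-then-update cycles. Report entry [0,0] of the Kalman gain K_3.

step 1: x^-=[2.0701, 1.6456]  P^-=[1.0216 -0.1453; -0.1453 1.0209]  S=[1.3887 -0.4133; -0.4133 1.5498]  K=[0.7382 -0.0090; 0.0645 0.6919]  nu=[-1.9978, -4.9737]  x^+=[0.6399, -1.9243]  P^+=[0.2592 0.0090; 0.0090 0.3102]
step 2: x^-=[0.3452, -2.2832]  P^-=[0.5283 -0.0071; -0.0071 0.6454]  S=[0.8806 -0.1712; -0.1712 1.1131]  K=[0.6014 0.0054; 0.0704 0.5917]  nu=[0.4206, -1.2881]  x^+=[0.5911, -3.0158]  P^+=[0.2109 0.0130; 0.0130 0.2655]
step 3: x^-=[0.2322, -3.4960]  P^-=[0.5013 -0.0000; -0.0000 0.5857]  S=[0.8528 -0.1565; -0.1565 1.0502]  K=[0.5891 0.0066; 0.0699 0.5681]  nu=[-0.6470, 6.7654]  x^+=[-0.1041, 0.3024]  P^+=[0.2066 0.0134; 0.0134 0.2550]

K[0,0] = 0.5891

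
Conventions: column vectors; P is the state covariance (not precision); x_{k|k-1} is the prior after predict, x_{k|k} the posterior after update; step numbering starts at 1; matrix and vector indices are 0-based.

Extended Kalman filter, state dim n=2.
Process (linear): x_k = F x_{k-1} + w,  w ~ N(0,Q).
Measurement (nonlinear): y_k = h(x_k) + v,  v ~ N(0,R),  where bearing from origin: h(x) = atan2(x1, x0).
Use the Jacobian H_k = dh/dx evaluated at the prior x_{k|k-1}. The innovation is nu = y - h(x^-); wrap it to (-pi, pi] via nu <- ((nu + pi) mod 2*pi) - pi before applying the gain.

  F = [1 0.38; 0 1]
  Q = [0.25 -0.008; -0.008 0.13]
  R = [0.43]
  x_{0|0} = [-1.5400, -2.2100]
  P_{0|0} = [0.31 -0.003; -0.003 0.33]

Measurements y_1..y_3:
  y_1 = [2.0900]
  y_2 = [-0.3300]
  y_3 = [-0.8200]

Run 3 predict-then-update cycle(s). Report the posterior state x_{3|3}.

x_post = [-3.8286, -2.6570]

step 1: x^-=[-2.3798, -2.2100]  P^-=[0.6054 0.1144; 0.1144 0.4600]  H_jac=[0.2095 -0.2256]  S=[0.4692]  K=[0.2153; -0.1701]  nu=[-1.8000]  x^+=[-2.7674, -1.9038]  P^+=[0.5836 0.1316; 0.1316 0.4464]
step 2: x^-=[-3.4908, -1.9038]  P^-=[0.9981 0.2932; 0.2932 0.5764]  H_jac=[0.1204 -0.2208]  S=[0.4570]  K=[0.1213; -0.2012]  nu=[2.3123]  x^+=[-3.2103, -2.3691]  P^+=[0.9914 0.3044; 0.3044 0.5579]
step 3: x^-=[-4.1106, -2.3691]  P^-=[1.5533 0.5084; 0.5084 0.6879]  H_jac=[0.1052 -0.1826]  S=[0.4506]  K=[0.1568; -0.1600]  nu=[1.7987]  x^+=[-3.8286, -2.6570]  P^+=[1.5422 0.5197; 0.5197 0.6764]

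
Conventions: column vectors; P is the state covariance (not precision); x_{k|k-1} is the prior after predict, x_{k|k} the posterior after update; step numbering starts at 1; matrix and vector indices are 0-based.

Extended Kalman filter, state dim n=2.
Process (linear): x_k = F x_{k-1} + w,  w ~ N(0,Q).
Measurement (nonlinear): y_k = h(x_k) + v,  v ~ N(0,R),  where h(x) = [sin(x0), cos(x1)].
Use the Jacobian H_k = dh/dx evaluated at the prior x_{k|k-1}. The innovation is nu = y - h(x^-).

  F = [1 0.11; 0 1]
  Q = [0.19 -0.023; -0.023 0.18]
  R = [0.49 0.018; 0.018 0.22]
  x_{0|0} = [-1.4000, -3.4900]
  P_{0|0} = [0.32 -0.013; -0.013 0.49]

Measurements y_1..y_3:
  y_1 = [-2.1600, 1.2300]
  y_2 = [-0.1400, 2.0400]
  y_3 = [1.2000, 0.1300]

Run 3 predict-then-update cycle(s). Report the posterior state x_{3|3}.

x_post = [-3.9342, -6.6759]

step 1: x^-=[-1.7839, -3.4900]  P^-=[0.5131 0.0179; 0.0179 0.6700]  H_jac=[-0.2115 0.0000; 0.0000 -0.3414]  S=[0.5129 0.0193; 0.0193 0.2981]  K=[-0.2113 -0.0068; 0.0215 -0.7687]  nu=[-1.1826, 2.1699]  x^+=[-1.5488, -5.1836]  P^+=[0.4901 0.0155; 0.0155 0.4942]
step 2: x^-=[-2.1190, -5.1836]  P^-=[0.6895 0.0469; 0.0469 0.6742]  H_jac=[-0.5212 0.0000; 0.0000 -0.8910]  S=[0.6773 0.0398; 0.0398 0.7553]  K=[-0.5290 -0.0275; 0.0107 -0.7960]  nu=[0.7134, 1.5861]  x^+=[-2.5400, -6.4384]  P^+=[0.4983 0.0175; 0.0175 0.1963]
step 3: x^-=[-3.2482, -6.4384]  P^-=[0.6945 0.0161; 0.0161 0.3763]  H_jac=[-0.9943 0.0000; 0.0000 0.1546]  S=[1.1766 0.0155; 0.0155 0.2290]  K=[-0.5876 0.0507; -0.0169 0.2552]  nu=[1.0936, -0.8580]  x^+=[-3.9342, -6.6759]  P^+=[0.2886 0.0037; 0.0037 0.3612]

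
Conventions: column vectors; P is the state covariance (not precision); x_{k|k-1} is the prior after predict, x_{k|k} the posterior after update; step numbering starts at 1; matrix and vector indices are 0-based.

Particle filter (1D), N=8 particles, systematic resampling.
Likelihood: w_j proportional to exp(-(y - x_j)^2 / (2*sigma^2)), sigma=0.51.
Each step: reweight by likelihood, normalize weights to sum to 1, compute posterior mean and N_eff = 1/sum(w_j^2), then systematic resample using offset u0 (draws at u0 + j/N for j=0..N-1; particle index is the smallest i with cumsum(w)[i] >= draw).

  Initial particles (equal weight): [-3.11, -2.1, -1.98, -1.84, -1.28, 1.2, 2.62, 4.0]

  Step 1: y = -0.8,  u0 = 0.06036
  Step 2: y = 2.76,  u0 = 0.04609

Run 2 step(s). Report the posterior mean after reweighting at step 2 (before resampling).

post_mean = -1.2800

step 1: w=[0.0000, 0.0444, 0.0786, 0.1428, 0.7336, 0.0005, 0.0000, 0.0000]  mean=-1.4502  Neff=1.7643  idx=[2, 3, 4, 4, 4, 4, 4, 4]
step 2: w=[0.0000, 0.0000, 0.1667, 0.1667, 0.1667, 0.1667, 0.1667, 0.1667]  mean=-1.2800  Neff=6.0002  idx=[2, 3, 3, 4, 5, 6, 6, 7]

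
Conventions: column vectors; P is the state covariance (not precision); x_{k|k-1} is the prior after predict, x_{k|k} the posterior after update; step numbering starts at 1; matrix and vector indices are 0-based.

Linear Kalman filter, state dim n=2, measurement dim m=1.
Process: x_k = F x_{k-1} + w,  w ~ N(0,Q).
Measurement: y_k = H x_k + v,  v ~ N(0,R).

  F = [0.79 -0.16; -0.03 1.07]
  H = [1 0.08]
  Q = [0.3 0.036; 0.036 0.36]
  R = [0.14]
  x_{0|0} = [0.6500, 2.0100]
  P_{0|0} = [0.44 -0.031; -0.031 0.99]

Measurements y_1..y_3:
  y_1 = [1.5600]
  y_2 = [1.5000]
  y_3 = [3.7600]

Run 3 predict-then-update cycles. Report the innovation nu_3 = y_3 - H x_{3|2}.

innov = [2.9919]

step 1: x^-=[0.1919, 2.1312]  P^-=[0.6078 -0.1703; -0.1703 1.4958]  S=[0.7301]  K=[0.8138; -0.0693]  nu=[1.1976]  x^+=[1.1665, 2.0482]  P^+=[0.1243 -0.1291; -0.1291 1.4923]
step 2: x^-=[0.5938, 2.1566]  P^-=[0.4484 -0.3322; -0.3322 2.0770]  S=[0.5485]  K=[0.7690; -0.3026]  nu=[0.7336]  x^+=[1.1580, 1.9345]  P^+=[0.1240 -0.2045; -0.2045 2.0267]
step 3: x^-=[0.6053, 2.0352]  P^-=[0.4810 -0.4878; -0.4878 2.6936]  S=[0.5602]  K=[0.7890; -0.4861]  nu=[2.9919]  x^+=[2.9658, 0.5810]  P^+=[0.1323 -0.2730; -0.2730 2.5613]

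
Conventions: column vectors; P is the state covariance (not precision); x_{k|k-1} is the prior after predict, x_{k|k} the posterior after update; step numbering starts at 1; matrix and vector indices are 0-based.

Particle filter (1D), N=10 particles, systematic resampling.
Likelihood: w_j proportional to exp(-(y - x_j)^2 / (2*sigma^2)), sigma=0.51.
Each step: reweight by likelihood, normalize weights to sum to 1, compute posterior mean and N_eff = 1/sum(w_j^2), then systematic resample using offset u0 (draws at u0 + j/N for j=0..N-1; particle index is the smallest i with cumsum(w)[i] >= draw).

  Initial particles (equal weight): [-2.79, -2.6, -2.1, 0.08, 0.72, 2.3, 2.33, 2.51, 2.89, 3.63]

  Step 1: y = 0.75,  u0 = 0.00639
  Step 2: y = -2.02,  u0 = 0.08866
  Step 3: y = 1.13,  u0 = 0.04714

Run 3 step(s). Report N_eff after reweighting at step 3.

N_eff = 10.0000

step 1: w=[0.0000, 0.0000, 0.0000, 0.2928, 0.6927, 0.0068, 0.0057, 0.0018, 0.0001, 0.0000]  mean=0.5561  Neff=1.7677  idx=[3, 3, 3, 4, 4, 4, 4, 4, 4, 4]
step 2: w=[0.3313, 0.3313, 0.3313, 0.0009, 0.0009, 0.0009, 0.0009, 0.0009, 0.0009, 0.0009]  mean=0.0839  Neff=3.0364  idx=[0, 0, 0, 1, 1, 1, 2, 2, 2, 2]
step 3: w=[0.1000, 0.1000, 0.1000, 0.1000, 0.1000, 0.1000, 0.1000, 0.1000, 0.1000, 0.1000]  mean=0.0800  Neff=10.0000  idx=[0, 1, 2, 3, 4, 5, 6, 7, 8, 9]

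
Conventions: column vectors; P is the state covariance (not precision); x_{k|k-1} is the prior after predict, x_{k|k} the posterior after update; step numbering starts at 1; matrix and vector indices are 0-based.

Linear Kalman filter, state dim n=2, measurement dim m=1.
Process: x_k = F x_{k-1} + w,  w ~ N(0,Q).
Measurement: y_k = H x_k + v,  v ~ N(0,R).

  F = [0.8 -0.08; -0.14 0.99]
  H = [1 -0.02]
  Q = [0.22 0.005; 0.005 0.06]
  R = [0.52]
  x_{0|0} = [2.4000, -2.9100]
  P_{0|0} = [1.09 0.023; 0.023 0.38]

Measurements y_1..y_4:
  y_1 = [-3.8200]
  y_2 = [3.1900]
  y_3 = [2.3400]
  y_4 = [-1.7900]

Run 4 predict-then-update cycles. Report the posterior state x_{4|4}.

step 1: x^-=[2.1528, -3.2169]  P^-=[0.9171 -0.1287; -0.1287 0.4474]  S=[1.4424]  K=[0.6376; -0.0954]  nu=[-6.0371]  x^+=[-1.6964, -2.6408]  P^+=[0.3307 -0.0409; -0.0409 0.4343]
step 2: x^-=[-1.1458, -2.3769]  P^-=[0.4397 -0.0993; -0.0993 0.5035]  S=[0.9639]  K=[0.4582; -0.1135]  nu=[4.2883]  x^+=[0.8192, -2.8635]  P^+=[0.2373 -0.0492; -0.0492 0.4911]
step 3: x^-=[0.8844, -2.9496]  P^-=[0.3813 -0.1000; -0.1000 0.5596]  S=[0.9055]  K=[0.4233; -0.1228]  nu=[1.3966]  x^+=[1.4756, -3.1211]  P^+=[0.2191 -0.0529; -0.0529 0.5459]
step 4: x^-=[1.4302, -3.2964]  P^-=[0.3705 -0.1053; -0.1053 0.6140]  S=[0.8949]  K=[0.4163; -0.1314]  nu=[-3.2861]  x^+=[0.0621, -2.8648]  P^+=[0.2154 -0.0563; -0.0563 0.5986]

x_post = [0.0621, -2.8648]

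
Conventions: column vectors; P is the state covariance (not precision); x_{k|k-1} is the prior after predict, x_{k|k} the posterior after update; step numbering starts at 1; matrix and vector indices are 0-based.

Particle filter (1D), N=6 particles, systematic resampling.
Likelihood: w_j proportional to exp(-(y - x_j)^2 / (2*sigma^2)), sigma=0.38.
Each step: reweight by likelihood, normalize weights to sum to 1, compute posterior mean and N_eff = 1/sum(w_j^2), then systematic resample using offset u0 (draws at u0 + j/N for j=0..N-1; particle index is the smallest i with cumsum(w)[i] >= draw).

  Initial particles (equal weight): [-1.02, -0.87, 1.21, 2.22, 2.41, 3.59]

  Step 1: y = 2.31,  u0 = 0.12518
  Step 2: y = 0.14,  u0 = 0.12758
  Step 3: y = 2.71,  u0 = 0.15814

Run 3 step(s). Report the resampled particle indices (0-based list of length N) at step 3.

step 1: w=[0.0000, 0.0000, 0.0077, 0.4969, 0.4936, 0.0018]  mean=2.3084  Neff=2.0383  idx=[3, 3, 3, 4, 4, 4]
step 2: w=[0.3153, 0.3153, 0.3153, 0.0180, 0.0180, 0.0180]  mean=2.2303  Neff=3.3419  idx=[0, 0, 1, 1, 2, 3]
step 3: w=[0.1497, 0.1497, 0.1497, 0.1497, 0.1497, 0.2517]  mean=2.2678  Neff=5.7033  idx=[1, 2, 3, 4, 5, 5]

resampled_idx = [1, 2, 3, 4, 5, 5]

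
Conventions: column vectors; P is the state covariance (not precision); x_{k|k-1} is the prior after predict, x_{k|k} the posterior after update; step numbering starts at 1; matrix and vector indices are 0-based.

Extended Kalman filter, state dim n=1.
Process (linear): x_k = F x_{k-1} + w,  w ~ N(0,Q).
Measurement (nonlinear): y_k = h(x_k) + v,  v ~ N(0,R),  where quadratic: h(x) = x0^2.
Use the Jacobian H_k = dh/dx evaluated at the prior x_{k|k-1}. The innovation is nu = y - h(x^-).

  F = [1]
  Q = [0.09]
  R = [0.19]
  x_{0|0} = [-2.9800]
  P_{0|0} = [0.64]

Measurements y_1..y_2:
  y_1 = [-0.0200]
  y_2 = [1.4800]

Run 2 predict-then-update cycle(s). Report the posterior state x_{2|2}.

step 1: x^-=[-2.9800]  P^-=[0.7300]  H_jac=[-5.9600]  S=[26.1208]  K=[-0.1666]  nu=[-8.9004]  x^+=[-1.4975]  P^+=[0.0053]
step 2: x^-=[-1.4975]  P^-=[0.0953]  H_jac=[-2.9950]  S=[1.0449]  K=[-0.2732]  nu=[-0.7625]  x^+=[-1.2892]  P^+=[0.0173]

x_post = [-1.2892]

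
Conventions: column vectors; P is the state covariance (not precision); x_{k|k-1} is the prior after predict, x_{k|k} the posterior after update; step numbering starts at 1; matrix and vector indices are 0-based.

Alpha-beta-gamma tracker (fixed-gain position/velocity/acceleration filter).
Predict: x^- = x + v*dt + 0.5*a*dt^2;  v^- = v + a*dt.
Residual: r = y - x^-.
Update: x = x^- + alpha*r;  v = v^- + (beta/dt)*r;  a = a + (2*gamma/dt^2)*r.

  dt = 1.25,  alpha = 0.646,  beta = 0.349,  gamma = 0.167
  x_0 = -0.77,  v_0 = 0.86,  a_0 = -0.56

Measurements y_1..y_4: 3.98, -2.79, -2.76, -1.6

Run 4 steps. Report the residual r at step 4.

step 1: x_pred=-0.1325  r=4.1125  x^+=2.5242  v^+=1.3082  a^+=0.3191
step 2: x_pred=4.4087  r=-7.1987  x^+=-0.2417  v^+=-0.3028  a^+=-1.2197
step 3: x_pred=-1.5731  r=-1.1869  x^+=-2.3398  v^+=-2.1588  a^+=-1.4734
step 4: x_pred=-6.1895  r=4.5895  x^+=-3.2247  v^+=-2.7192  a^+=-0.4924

resid = 4.5895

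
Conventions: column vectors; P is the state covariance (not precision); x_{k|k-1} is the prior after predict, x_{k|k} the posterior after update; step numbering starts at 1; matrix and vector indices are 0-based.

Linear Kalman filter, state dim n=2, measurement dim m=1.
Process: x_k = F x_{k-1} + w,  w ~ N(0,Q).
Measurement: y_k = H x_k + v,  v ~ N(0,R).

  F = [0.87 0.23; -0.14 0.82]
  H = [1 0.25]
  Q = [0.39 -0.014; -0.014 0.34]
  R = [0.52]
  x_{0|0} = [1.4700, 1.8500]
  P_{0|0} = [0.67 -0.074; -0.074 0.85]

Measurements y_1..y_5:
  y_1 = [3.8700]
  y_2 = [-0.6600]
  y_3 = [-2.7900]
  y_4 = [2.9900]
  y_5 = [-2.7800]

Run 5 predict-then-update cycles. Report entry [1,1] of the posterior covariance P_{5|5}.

step 1: x^-=[1.7044, 1.3112]  P^-=[0.9125 0.0143; 0.0143 0.9417]  S=[1.4985]  K=[0.6113; 0.1666]  nu=[1.8378]  x^+=[2.8279, 1.6175]  P^+=[0.3525 -0.1384; -0.1384 0.9000]
step 2: x^-=[2.8323, 0.9304]  P^-=[0.6490 0.0186; 0.0186 0.9839]  S=[1.2398]  K=[0.5272; 0.2134]  nu=[-3.7249]  x^+=[0.8684, 0.1356]  P^+=[0.3044 -0.1209; -0.1209 0.9274]
step 3: x^-=[0.7867, -0.0103]  P^-=[0.6211 0.0415; 0.0415 0.9973]  S=[1.2241]  K=[0.5158; 0.2376]  nu=[-3.5741]  x^+=[-1.0569, -0.8594]  P^+=[0.2954 -0.1085; -0.1085 0.9282]
step 4: x^-=[-1.1172, -0.5568]  P^-=[0.6192 0.0512; 0.0512 0.9949]  S=[1.2270]  K=[0.5151; 0.2444]  nu=[4.2464]  x^+=[1.0701, 0.4811]  P^+=[0.2937 -0.1033; -0.1033 0.9216]
step 5: x^-=[1.0416, 0.2447]  P^-=[0.6197 0.0537; 0.0537 0.9891]  S=[1.2283]  K=[0.5154; 0.2450]  nu=[-3.8828]  x^+=[-0.9596, -0.7067]  P^+=[0.2934 -0.1014; -0.1014 0.9154]

P_post[1,1] = 0.9154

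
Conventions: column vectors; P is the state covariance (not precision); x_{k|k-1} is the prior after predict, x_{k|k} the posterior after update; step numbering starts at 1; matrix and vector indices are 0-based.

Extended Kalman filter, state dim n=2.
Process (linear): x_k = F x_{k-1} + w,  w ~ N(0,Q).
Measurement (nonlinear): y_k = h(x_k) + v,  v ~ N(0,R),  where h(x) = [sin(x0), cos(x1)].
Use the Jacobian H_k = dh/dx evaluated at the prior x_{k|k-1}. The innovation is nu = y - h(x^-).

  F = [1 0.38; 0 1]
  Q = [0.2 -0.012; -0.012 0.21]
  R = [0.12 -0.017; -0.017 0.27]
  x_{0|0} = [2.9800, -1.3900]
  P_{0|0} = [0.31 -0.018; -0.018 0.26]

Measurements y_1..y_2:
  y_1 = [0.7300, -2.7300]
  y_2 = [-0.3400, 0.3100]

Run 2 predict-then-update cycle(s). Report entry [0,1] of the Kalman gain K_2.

step 1: x^-=[2.4518, -1.3900]  P^-=[0.5339 0.0688; 0.0688 0.4700]  H_jac=[-0.7714 0.0000; 0.0000 0.9837]  S=[0.4377 -0.0692; -0.0692 0.7248]  K=[-0.9404 0.0036; -0.0207 0.6359]  nu=[0.0936, -2.9098]  x^+=[2.3533, -3.2423]  P^+=[0.1464 0.0172; 0.0172 0.1749]
step 2: x^-=[1.1212, -3.2423]  P^-=[0.3847 0.0717; 0.0717 0.3849]  H_jac=[0.4346 0.0000; 0.0000 -0.1005]  S=[0.1927 -0.0201; -0.0201 0.2739]  K=[0.8718 0.0378; 0.1481 -0.1304]  nu=[-1.2406, 1.3049]  x^+=[0.0890, -3.5962]  P^+=[0.2393 0.0460; 0.0460 0.3752]

K[0,1] = 0.0378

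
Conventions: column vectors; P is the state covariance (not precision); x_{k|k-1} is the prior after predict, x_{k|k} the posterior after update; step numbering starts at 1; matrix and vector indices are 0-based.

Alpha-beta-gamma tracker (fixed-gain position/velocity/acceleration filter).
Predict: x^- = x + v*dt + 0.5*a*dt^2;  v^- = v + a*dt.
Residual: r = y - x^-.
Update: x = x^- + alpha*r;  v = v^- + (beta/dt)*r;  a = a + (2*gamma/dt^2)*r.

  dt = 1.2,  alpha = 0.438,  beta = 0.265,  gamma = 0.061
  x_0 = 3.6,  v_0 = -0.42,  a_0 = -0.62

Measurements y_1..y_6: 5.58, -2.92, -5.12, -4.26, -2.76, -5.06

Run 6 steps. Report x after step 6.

x_post = -8.5030

step 1: x_pred=2.6496  r=2.9304  x^+=3.9331  v^+=-0.5169  a^+=-0.3717
step 2: x_pred=3.0452  r=-5.9652  x^+=0.4325  v^+=-2.2803  a^+=-0.8771
step 3: x_pred=-2.9354  r=-2.1846  x^+=-3.8922  v^+=-3.8152  a^+=-1.0622
step 4: x_pred=-9.2353  r=4.9753  x^+=-7.0561  v^+=-3.9912  a^+=-0.6407
step 5: x_pred=-12.3068  r=9.5468  x^+=-8.1253  v^+=-2.6517  a^+=0.1681
step 6: x_pred=-11.1863  r=6.1263  x^+=-8.5030  v^+=-1.0971  a^+=0.6872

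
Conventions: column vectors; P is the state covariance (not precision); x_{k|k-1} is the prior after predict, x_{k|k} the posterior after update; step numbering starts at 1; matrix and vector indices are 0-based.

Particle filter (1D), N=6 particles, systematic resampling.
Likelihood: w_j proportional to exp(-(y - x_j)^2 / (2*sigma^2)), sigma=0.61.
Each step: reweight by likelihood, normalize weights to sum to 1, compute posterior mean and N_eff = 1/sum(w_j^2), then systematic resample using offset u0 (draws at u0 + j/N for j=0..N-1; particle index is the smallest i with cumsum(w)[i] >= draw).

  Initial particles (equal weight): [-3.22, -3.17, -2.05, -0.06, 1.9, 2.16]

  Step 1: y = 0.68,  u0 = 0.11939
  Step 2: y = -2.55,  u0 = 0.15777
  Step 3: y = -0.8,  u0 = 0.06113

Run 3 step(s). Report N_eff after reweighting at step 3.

step 1: w=[0.0000, 0.0000, 0.0001, 0.7181, 0.2028, 0.0790]  mean=0.5128  Neff=1.7760  idx=[3, 3, 3, 3, 4, 5]
step 2: w=[0.2500, 0.2500, 0.2500, 0.2500, 0.0000, 0.0000]  mean=-0.0600  Neff=4.0000  idx=[0, 1, 1, 2, 3, 3]
step 3: w=[0.1667, 0.1667, 0.1667, 0.1667, 0.1667, 0.1667]  mean=-0.0600  Neff=6.0000  idx=[0, 1, 2, 3, 4, 5]

N_eff = 6.0000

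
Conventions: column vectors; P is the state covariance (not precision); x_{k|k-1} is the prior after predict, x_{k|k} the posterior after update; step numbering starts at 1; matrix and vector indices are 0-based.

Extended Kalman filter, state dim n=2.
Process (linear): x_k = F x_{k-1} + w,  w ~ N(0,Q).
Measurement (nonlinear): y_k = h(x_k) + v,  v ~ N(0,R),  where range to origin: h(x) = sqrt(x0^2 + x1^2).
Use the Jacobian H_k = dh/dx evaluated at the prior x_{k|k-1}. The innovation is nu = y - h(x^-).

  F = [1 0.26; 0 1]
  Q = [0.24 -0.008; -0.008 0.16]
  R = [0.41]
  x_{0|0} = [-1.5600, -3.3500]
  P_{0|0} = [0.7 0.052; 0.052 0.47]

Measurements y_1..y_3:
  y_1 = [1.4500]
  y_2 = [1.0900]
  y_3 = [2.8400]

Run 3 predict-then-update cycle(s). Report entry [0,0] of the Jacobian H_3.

H_jac[0,0] = -0.6441

step 1: x^-=[-2.4310, -3.3500]  P^-=[0.9988 0.1662; 0.1662 0.6300]  H_jac=[-0.5873 -0.8094]  S=[1.3252]  K=[-0.5442; -0.4584]  nu=[-2.6891]  x^+=[-0.9677, -2.1173]  P^+=[0.6064 -0.1644; -0.1644 0.3515]
step 2: x^-=[-1.5182, -2.1173]  P^-=[0.7847 -0.0810; -0.0810 0.5115]  H_jac=[-0.5827 -0.8127]  S=[0.9376]  K=[-0.4175; -0.3930]  nu=[-1.5153]  x^+=[-0.8855, -1.5217]  P^+=[0.6213 -0.2348; -0.2348 0.3667]
step 3: x^-=[-1.2812, -1.5217]  P^-=[0.7639 -0.1475; -0.1475 0.5267]  H_jac=[-0.6441 -0.7650]  S=[0.8897]  K=[-0.4262; -0.3460]  nu=[0.8508]  x^+=[-1.6438, -1.8161]  P^+=[0.6023 -0.2787; -0.2787 0.4201]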